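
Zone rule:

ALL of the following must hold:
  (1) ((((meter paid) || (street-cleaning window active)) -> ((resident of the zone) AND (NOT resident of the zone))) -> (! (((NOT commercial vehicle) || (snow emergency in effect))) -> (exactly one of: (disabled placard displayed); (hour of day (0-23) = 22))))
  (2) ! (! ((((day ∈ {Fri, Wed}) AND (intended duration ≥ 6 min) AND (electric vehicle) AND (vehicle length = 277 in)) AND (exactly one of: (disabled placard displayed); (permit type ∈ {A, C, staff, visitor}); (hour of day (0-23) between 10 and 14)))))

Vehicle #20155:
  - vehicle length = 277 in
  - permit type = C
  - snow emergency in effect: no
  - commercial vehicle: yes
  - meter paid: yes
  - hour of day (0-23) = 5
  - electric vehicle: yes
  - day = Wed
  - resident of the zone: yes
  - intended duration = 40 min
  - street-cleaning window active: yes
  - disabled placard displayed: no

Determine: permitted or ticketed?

Atomic conditions:
  meter paid: yes → true
  street-cleaning window active: yes → true
  resident of the zone: yes → true
  NOT resident of the zone: yes → false
  NOT commercial vehicle: yes → false
  snow emergency in effect: no → false
  disabled placard displayed: no → false
  hour of day (0-23) = 22: 5 == 22 is false
  day ∈ {Fri, Wed}: Wed is in the set → true
  intended duration ≥ 6 min: 40 ≥ 6 is true
  electric vehicle: yes → true
  vehicle length = 277 in: 277 == 277 is true
  permit type ∈ {A, C, staff, visitor}: C is in the set → true
  hour of day (0-23) between 10 and 14: 5 in [10, 14] is false
Combine:
[1.1.1] true OR true = true
[1.1.2] true AND false = false
[1.1] true → false = false
[1.2.1.1] false OR false = false
[1.2.1] NOT false = true
[1.2.2] exactly-one(false, false) = false
[1.2] true → false = false
[1] false → false (antecedent false ⇒ implication holds) = true
[2.1.1.1] true AND true AND true AND true = true
[2.1.1.2] exactly-one(false, true, false) = true
[2.1.1] true AND true = true
[2.1] NOT true = false
[2] NOT false = true
[root] true AND true = true
Overall: true → permitted

Permitted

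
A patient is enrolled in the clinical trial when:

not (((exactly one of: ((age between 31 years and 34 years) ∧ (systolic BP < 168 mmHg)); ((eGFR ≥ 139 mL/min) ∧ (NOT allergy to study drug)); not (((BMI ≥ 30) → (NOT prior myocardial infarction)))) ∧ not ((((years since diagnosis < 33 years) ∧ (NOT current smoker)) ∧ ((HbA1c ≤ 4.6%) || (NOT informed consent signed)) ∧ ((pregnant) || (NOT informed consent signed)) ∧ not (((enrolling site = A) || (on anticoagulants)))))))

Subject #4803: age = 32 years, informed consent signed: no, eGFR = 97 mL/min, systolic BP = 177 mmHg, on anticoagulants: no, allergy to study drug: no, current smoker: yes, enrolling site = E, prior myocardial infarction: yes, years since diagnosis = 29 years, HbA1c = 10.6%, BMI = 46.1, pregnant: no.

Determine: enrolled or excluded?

Atomic conditions:
  age between 31 years and 34 years: 32 in [31, 34] is true
  systolic BP < 168 mmHg: 177 < 168 is false
  eGFR ≥ 139 mL/min: 97 ≥ 139 is false
  NOT allergy to study drug: no → true
  BMI ≥ 30: 46.1 ≥ 30 is true
  NOT prior myocardial infarction: yes → false
  years since diagnosis < 33 years: 29 < 33 is true
  NOT current smoker: yes → false
  HbA1c ≤ 4.6%: 10.6 ≤ 4.6 is false
  NOT informed consent signed: no → true
  pregnant: no → false
  enrolling site = A: E == A is false
  on anticoagulants: no → false
Combine:
[1.1.1] true AND false = false
[1.1.2] false AND true = false
[1.1.3.1] true → false = false
[1.1.3] NOT false = true
[1.1] exactly-one(false, false, true) = true
[1.2.1.1] true AND false = false
[1.2.1.2] false OR true = true
[1.2.1.3] false OR true = true
[1.2.1.4.1] false OR false = false
[1.2.1.4] NOT false = true
[1.2.1] false AND true AND true AND true = false
[1.2] NOT false = true
[1] true AND true = true
[root] NOT true = false
Overall: false → excluded

Excluded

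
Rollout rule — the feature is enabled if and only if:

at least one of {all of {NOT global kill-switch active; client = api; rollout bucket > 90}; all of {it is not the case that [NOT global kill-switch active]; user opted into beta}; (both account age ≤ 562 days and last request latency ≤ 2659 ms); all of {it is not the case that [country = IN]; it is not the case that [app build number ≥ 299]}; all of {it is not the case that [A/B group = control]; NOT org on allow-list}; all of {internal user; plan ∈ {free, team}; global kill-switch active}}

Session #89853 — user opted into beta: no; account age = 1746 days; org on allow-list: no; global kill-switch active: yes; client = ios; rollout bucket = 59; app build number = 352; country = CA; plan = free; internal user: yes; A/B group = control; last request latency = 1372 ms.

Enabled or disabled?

Enabled

Atomic conditions:
  NOT global kill-switch active: yes → false
  client = api: ios == api is false
  rollout bucket > 90: 59 > 90 is false
  user opted into beta: no → false
  account age ≤ 562 days: 1746 ≤ 562 is false
  last request latency ≤ 2659 ms: 1372 ≤ 2659 is true
  country = IN: CA == IN is false
  app build number ≥ 299: 352 ≥ 299 is true
  A/B group = control: control == control is true
  NOT org on allow-list: no → true
  internal user: yes → true
  plan ∈ {free, team}: free is in the set → true
  global kill-switch active: yes → true
Combine:
[1] false AND false AND false = false
[2.1] NOT false = true
[2] true AND false = false
[3] false AND true = false
[4.1] NOT false = true
[4.2] NOT true = false
[4] true AND false = false
[5.1] NOT true = false
[5] false AND true = false
[6] true AND true AND true = true
[root] false OR false OR false OR false OR false OR true = true
Overall: true → enabled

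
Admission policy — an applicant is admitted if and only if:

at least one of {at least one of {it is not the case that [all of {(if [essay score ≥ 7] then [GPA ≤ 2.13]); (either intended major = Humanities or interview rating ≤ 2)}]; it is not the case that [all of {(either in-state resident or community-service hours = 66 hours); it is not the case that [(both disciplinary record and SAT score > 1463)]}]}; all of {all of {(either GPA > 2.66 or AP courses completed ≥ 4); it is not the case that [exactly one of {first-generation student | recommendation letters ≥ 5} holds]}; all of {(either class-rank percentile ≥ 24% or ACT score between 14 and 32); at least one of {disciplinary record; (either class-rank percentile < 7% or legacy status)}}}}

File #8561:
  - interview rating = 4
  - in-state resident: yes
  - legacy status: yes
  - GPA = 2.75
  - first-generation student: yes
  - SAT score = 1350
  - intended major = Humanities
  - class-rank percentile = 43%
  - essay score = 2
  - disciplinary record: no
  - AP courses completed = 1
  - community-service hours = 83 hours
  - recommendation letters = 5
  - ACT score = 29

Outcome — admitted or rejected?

Atomic conditions:
  essay score ≥ 7: 2 ≥ 7 is false
  GPA ≤ 2.13: 2.75 ≤ 2.13 is false
  intended major = Humanities: Humanities == Humanities is true
  interview rating ≤ 2: 4 ≤ 2 is false
  in-state resident: yes → true
  community-service hours = 66 hours: 83 == 66 is false
  disciplinary record: no → false
  SAT score > 1463: 1350 > 1463 is false
  GPA > 2.66: 2.75 > 2.66 is true
  AP courses completed ≥ 4: 1 ≥ 4 is false
  first-generation student: yes → true
  recommendation letters ≥ 5: 5 ≥ 5 is true
  class-rank percentile ≥ 24%: 43 ≥ 24 is true
  ACT score between 14 and 32: 29 in [14, 32] is true
  class-rank percentile < 7%: 43 < 7 is false
  legacy status: yes → true
Combine:
[1.1.1.1] false → false (antecedent false ⇒ implication holds) = true
[1.1.1.2] true OR false = true
[1.1.1] true AND true = true
[1.1] NOT true = false
[1.2.1.1] true OR false = true
[1.2.1.2.1] false AND false = false
[1.2.1.2] NOT false = true
[1.2.1] true AND true = true
[1.2] NOT true = false
[1] false OR false = false
[2.1.1] true OR false = true
[2.1.2.1] exactly-one(true, true) = false
[2.1.2] NOT false = true
[2.1] true AND true = true
[2.2.1] true OR true = true
[2.2.2.2] false OR true = true
[2.2.2] false OR true = true
[2.2] true AND true = true
[2] true AND true = true
[root] false OR true = true
Overall: true → admitted

Admitted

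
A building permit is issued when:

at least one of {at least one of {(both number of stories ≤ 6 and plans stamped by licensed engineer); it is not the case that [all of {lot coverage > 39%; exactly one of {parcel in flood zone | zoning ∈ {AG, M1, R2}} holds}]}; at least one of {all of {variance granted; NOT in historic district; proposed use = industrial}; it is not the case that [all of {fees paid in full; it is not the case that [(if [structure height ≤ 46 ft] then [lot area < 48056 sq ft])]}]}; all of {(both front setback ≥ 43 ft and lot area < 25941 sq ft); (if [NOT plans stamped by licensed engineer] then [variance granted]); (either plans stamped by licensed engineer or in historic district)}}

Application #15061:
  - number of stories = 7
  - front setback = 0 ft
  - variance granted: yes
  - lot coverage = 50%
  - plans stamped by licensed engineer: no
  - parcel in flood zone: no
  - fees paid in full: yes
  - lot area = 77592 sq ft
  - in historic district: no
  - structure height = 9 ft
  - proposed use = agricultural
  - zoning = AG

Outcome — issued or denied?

Atomic conditions:
  number of stories ≤ 6: 7 ≤ 6 is false
  plans stamped by licensed engineer: no → false
  lot coverage > 39%: 50 > 39 is true
  parcel in flood zone: no → false
  zoning ∈ {AG, M1, R2}: AG is in the set → true
  variance granted: yes → true
  NOT in historic district: no → true
  proposed use = industrial: agricultural == industrial is false
  fees paid in full: yes → true
  structure height ≤ 46 ft: 9 ≤ 46 is true
  lot area < 48056 sq ft: 77592 < 48056 is false
  front setback ≥ 43 ft: 0 ≥ 43 is false
  lot area < 25941 sq ft: 77592 < 25941 is false
  NOT plans stamped by licensed engineer: no → true
  in historic district: no → false
Combine:
[1.1] false AND false = false
[1.2.1.2] exactly-one(false, true) = true
[1.2.1] true AND true = true
[1.2] NOT true = false
[1] false OR false = false
[2.1] true AND true AND false = false
[2.2.1.2.1] true → false = false
[2.2.1.2] NOT false = true
[2.2.1] true AND true = true
[2.2] NOT true = false
[2] false OR false = false
[3.1] false AND false = false
[3.2] true → true = true
[3.3] false OR false = false
[3] false AND true AND false = false
[root] false OR false OR false = false
Overall: false → denied

Denied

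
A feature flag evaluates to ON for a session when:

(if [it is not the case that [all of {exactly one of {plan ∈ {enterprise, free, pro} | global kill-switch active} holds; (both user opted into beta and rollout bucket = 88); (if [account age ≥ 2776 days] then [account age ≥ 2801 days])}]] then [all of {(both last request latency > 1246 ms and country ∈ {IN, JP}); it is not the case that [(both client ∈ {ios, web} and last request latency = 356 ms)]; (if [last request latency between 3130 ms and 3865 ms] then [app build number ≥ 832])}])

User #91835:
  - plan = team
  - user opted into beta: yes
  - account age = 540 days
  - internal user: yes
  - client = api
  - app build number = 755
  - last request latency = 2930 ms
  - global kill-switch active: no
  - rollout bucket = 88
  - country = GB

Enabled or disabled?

Disabled

Atomic conditions:
  plan ∈ {enterprise, free, pro}: team is not in the set → false
  global kill-switch active: no → false
  user opted into beta: yes → true
  rollout bucket = 88: 88 == 88 is true
  account age ≥ 2776 days: 540 ≥ 2776 is false
  account age ≥ 2801 days: 540 ≥ 2801 is false
  last request latency > 1246 ms: 2930 > 1246 is true
  country ∈ {IN, JP}: GB is not in the set → false
  client ∈ {ios, web}: api is not in the set → false
  last request latency = 356 ms: 2930 == 356 is false
  last request latency between 3130 ms and 3865 ms: 2930 in [3130, 3865] is false
  app build number ≥ 832: 755 ≥ 832 is false
Combine:
[1.1.1] exactly-one(false, false) = false
[1.1.2] true AND true = true
[1.1.3] false → false (antecedent false ⇒ implication holds) = true
[1.1] false AND true AND true = false
[1] NOT false = true
[2.1] true AND false = false
[2.2.1] false AND false = false
[2.2] NOT false = true
[2.3] false → false (antecedent false ⇒ implication holds) = true
[2] false AND true AND true = false
[root] true → false = false
Overall: false → disabled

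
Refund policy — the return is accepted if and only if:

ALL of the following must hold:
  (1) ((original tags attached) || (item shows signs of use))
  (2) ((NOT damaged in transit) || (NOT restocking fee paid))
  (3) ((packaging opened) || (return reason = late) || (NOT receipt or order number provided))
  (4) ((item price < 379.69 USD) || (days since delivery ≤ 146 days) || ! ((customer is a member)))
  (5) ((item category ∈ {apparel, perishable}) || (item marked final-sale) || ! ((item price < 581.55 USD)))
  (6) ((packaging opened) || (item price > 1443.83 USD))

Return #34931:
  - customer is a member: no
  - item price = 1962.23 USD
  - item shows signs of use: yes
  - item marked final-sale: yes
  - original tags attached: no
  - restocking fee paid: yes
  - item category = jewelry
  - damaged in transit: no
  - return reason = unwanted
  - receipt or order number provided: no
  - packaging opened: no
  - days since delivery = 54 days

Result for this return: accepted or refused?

Accepted

Atomic conditions:
  original tags attached: no → false
  item shows signs of use: yes → true
  NOT damaged in transit: no → true
  NOT restocking fee paid: yes → false
  packaging opened: no → false
  return reason = late: unwanted == late is false
  NOT receipt or order number provided: no → true
  item price < 379.69 USD: 1962.23 < 379.69 is false
  days since delivery ≤ 146 days: 54 ≤ 146 is true
  customer is a member: no → false
  item category ∈ {apparel, perishable}: jewelry is not in the set → false
  item marked final-sale: yes → true
  item price < 581.55 USD: 1962.23 < 581.55 is false
  item price > 1443.83 USD: 1962.23 > 1443.83 is true
Combine:
[1] false OR true = true
[2] true OR false = true
[3] false OR false OR true = true
[4.3] NOT false = true
[4] false OR true OR true = true
[5.3] NOT false = true
[5] false OR true OR true = true
[6] false OR true = true
[root] true AND true AND true AND true AND true AND true = true
Overall: true → accepted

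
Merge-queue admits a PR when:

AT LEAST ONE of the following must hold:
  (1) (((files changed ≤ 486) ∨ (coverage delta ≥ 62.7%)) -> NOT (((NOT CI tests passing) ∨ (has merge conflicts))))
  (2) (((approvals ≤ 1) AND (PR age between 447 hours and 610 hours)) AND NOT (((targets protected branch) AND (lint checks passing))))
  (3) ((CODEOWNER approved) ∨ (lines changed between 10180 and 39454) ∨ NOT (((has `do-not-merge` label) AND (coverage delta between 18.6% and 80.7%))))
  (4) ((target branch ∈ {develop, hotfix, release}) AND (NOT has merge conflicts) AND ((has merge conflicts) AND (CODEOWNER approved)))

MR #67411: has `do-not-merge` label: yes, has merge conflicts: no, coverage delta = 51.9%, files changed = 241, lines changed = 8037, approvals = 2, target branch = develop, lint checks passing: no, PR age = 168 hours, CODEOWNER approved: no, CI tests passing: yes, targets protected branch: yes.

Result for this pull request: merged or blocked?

Atomic conditions:
  files changed ≤ 486: 241 ≤ 486 is true
  coverage delta ≥ 62.7%: 51.9 ≥ 62.7 is false
  NOT CI tests passing: yes → false
  has merge conflicts: no → false
  approvals ≤ 1: 2 ≤ 1 is false
  PR age between 447 hours and 610 hours: 168 in [447, 610] is false
  targets protected branch: yes → true
  lint checks passing: no → false
  CODEOWNER approved: no → false
  lines changed between 10180 and 39454: 8037 in [10180, 39454] is false
  has `do-not-merge` label: yes → true
  coverage delta between 18.6% and 80.7%: 51.9 in [18.6, 80.7] is true
  target branch ∈ {develop, hotfix, release}: develop is in the set → true
  NOT has merge conflicts: no → true
Combine:
[1.1] true OR false = true
[1.2.1] false OR false = false
[1.2] NOT false = true
[1] true → true = true
[2.1] false AND false = false
[2.2.1] true AND false = false
[2.2] NOT false = true
[2] false AND true = false
[3.3.1] true AND true = true
[3.3] NOT true = false
[3] false OR false OR false = false
[4.3] false AND false = false
[4] true AND true AND false = false
[root] true OR false OR false OR false = true
Overall: true → merged

Merged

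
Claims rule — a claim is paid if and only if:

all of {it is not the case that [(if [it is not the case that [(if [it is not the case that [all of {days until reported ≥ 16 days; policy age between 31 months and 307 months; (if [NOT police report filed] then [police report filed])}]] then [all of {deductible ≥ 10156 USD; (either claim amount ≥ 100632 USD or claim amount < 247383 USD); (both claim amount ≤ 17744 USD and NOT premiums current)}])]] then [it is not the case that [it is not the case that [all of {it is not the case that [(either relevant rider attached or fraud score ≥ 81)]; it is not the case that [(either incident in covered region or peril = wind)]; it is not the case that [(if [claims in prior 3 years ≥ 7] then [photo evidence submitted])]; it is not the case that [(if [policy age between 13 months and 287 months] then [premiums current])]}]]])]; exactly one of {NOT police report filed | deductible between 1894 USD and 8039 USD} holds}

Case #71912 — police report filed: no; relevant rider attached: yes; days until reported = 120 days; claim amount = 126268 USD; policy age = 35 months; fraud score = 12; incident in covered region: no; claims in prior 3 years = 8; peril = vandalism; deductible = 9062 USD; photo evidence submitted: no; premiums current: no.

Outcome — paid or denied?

Atomic conditions:
  days until reported ≥ 16 days: 120 ≥ 16 is true
  policy age between 31 months and 307 months: 35 in [31, 307] is true
  NOT police report filed: no → true
  police report filed: no → false
  deductible ≥ 10156 USD: 9062 ≥ 10156 is false
  claim amount ≥ 100632 USD: 126268 ≥ 100632 is true
  claim amount < 247383 USD: 126268 < 247383 is true
  claim amount ≤ 17744 USD: 126268 ≤ 17744 is false
  NOT premiums current: no → true
  relevant rider attached: yes → true
  fraud score ≥ 81: 12 ≥ 81 is false
  incident in covered region: no → false
  peril = wind: vandalism == wind is false
  claims in prior 3 years ≥ 7: 8 ≥ 7 is true
  photo evidence submitted: no → false
  policy age between 13 months and 287 months: 35 in [13, 287] is true
  premiums current: no → false
  deductible between 1894 USD and 8039 USD: 9062 in [1894, 8039] is false
Combine:
[1.1.1.1.1.1.3] true → false = false
[1.1.1.1.1.1] true AND true AND false = false
[1.1.1.1.1] NOT false = true
[1.1.1.1.2.2] true OR true = true
[1.1.1.1.2.3] false AND true = false
[1.1.1.1.2] false AND true AND false = false
[1.1.1.1] true → false = false
[1.1.1] NOT false = true
[1.1.2.1.1.1.1] true OR false = true
[1.1.2.1.1.1] NOT true = false
[1.1.2.1.1.2.1] false OR false = false
[1.1.2.1.1.2] NOT false = true
[1.1.2.1.1.3.1] true → false = false
[1.1.2.1.1.3] NOT false = true
[1.1.2.1.1.4.1] true → false = false
[1.1.2.1.1.4] NOT false = true
[1.1.2.1.1] false AND true AND true AND true = false
[1.1.2.1] NOT false = true
[1.1.2] NOT true = false
[1.1] true → false = false
[1] NOT false = true
[2] exactly-one(true, false) = true
[root] true AND true = true
Overall: true → paid

Paid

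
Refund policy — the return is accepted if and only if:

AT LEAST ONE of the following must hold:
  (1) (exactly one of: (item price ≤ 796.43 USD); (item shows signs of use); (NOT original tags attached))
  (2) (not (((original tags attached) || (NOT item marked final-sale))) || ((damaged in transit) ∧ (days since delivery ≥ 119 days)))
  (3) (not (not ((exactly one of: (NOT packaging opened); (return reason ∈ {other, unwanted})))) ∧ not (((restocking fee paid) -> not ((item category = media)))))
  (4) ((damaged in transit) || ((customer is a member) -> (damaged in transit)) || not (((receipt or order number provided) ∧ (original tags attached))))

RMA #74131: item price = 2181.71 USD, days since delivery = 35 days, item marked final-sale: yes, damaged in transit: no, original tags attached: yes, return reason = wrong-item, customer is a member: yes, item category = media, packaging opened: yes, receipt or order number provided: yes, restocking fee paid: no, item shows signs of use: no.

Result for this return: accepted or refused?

Refused

Atomic conditions:
  item price ≤ 796.43 USD: 2181.71 ≤ 796.43 is false
  item shows signs of use: no → false
  NOT original tags attached: yes → false
  original tags attached: yes → true
  NOT item marked final-sale: yes → false
  damaged in transit: no → false
  days since delivery ≥ 119 days: 35 ≥ 119 is false
  NOT packaging opened: yes → false
  return reason ∈ {other, unwanted}: wrong-item is not in the set → false
  restocking fee paid: no → false
  item category = media: media == media is true
  customer is a member: yes → true
  receipt or order number provided: yes → true
Combine:
[1] exactly-one(false, false, false) = false
[2.1.1] true OR false = true
[2.1] NOT true = false
[2.2] false AND false = false
[2] false OR false = false
[3.1.1.1] exactly-one(false, false) = false
[3.1.1] NOT false = true
[3.1] NOT true = false
[3.2.1.2] NOT true = false
[3.2.1] false → false (antecedent false ⇒ implication holds) = true
[3.2] NOT true = false
[3] false AND false = false
[4.2] true → false = false
[4.3.1] true AND true = true
[4.3] NOT true = false
[4] false OR false OR false = false
[root] false OR false OR false OR false = false
Overall: false → refused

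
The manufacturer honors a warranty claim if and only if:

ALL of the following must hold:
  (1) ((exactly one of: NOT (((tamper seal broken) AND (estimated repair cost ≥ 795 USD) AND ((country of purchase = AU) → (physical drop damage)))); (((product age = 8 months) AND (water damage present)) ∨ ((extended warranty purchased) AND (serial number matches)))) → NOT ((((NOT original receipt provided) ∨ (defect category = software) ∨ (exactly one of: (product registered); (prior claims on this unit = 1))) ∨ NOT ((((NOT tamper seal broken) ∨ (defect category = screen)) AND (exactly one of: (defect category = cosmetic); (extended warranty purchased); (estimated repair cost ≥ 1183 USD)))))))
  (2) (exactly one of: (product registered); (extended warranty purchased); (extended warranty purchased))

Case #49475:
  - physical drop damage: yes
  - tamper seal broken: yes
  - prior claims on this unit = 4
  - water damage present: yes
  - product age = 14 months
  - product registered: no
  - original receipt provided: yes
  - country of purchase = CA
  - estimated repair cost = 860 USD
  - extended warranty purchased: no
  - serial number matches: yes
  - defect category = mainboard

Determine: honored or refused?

Atomic conditions:
  tamper seal broken: yes → true
  estimated repair cost ≥ 795 USD: 860 ≥ 795 is true
  country of purchase = AU: CA == AU is false
  physical drop damage: yes → true
  product age = 8 months: 14 == 8 is false
  water damage present: yes → true
  extended warranty purchased: no → false
  serial number matches: yes → true
  NOT original receipt provided: yes → false
  defect category = software: mainboard == software is false
  product registered: no → false
  prior claims on this unit = 1: 4 == 1 is false
  NOT tamper seal broken: yes → false
  defect category = screen: mainboard == screen is false
  defect category = cosmetic: mainboard == cosmetic is false
  estimated repair cost ≥ 1183 USD: 860 ≥ 1183 is false
Combine:
[1.1.1.1.3] false → true (antecedent false ⇒ implication holds) = true
[1.1.1.1] true AND true AND true = true
[1.1.1] NOT true = false
[1.1.2.1] false AND true = false
[1.1.2.2] false AND true = false
[1.1.2] false OR false = false
[1.1] exactly-one(false, false) = false
[1.2.1.1.3] exactly-one(false, false) = false
[1.2.1.1] false OR false OR false = false
[1.2.1.2.1.1] false OR false = false
[1.2.1.2.1.2] exactly-one(false, false, false) = false
[1.2.1.2.1] false AND false = false
[1.2.1.2] NOT false = true
[1.2.1] false OR true = true
[1.2] NOT true = false
[1] false → false (antecedent false ⇒ implication holds) = true
[2] exactly-one(false, false, false) = false
[root] true AND false = false
Overall: false → refused

Refused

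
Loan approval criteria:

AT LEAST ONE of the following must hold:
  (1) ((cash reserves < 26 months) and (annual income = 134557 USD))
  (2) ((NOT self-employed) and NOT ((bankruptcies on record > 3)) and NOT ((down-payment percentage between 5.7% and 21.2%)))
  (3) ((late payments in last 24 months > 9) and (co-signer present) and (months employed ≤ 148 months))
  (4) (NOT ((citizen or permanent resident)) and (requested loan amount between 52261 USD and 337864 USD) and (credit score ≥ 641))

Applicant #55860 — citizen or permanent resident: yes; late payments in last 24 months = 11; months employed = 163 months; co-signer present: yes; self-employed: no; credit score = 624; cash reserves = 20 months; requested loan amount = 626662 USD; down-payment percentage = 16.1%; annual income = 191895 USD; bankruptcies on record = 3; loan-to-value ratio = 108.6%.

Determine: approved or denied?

Denied

Atomic conditions:
  cash reserves < 26 months: 20 < 26 is true
  annual income = 134557 USD: 191895 == 134557 is false
  NOT self-employed: no → true
  bankruptcies on record > 3: 3 > 3 is false
  down-payment percentage between 5.7% and 21.2%: 16.1 in [5.7, 21.2] is true
  late payments in last 24 months > 9: 11 > 9 is true
  co-signer present: yes → true
  months employed ≤ 148 months: 163 ≤ 148 is false
  citizen or permanent resident: yes → true
  requested loan amount between 52261 USD and 337864 USD: 626662 in [52261, 337864] is false
  credit score ≥ 641: 624 ≥ 641 is false
Combine:
[1] true AND false = false
[2.2] NOT false = true
[2.3] NOT true = false
[2] true AND true AND false = false
[3] true AND true AND false = false
[4.1] NOT true = false
[4] false AND false AND false = false
[root] false OR false OR false OR false = false
Overall: false → denied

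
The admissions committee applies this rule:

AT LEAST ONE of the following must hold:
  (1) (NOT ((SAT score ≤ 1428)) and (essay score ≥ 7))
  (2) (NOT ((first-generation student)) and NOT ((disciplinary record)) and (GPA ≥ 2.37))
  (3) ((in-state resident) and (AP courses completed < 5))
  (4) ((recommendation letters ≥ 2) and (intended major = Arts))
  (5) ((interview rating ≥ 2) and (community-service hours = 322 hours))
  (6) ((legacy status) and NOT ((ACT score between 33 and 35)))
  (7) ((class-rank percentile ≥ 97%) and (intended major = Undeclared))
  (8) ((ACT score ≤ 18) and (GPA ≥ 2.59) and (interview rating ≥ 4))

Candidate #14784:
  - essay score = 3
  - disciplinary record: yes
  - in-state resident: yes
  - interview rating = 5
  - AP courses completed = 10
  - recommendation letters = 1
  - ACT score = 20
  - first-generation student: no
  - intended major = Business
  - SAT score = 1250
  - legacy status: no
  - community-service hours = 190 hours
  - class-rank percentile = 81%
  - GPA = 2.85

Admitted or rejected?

Atomic conditions:
  SAT score ≤ 1428: 1250 ≤ 1428 is true
  essay score ≥ 7: 3 ≥ 7 is false
  first-generation student: no → false
  disciplinary record: yes → true
  GPA ≥ 2.37: 2.85 ≥ 2.37 is true
  in-state resident: yes → true
  AP courses completed < 5: 10 < 5 is false
  recommendation letters ≥ 2: 1 ≥ 2 is false
  intended major = Arts: Business == Arts is false
  interview rating ≥ 2: 5 ≥ 2 is true
  community-service hours = 322 hours: 190 == 322 is false
  legacy status: no → false
  ACT score between 33 and 35: 20 in [33, 35] is false
  class-rank percentile ≥ 97%: 81 ≥ 97 is false
  intended major = Undeclared: Business == Undeclared is false
  ACT score ≤ 18: 20 ≤ 18 is false
  GPA ≥ 2.59: 2.85 ≥ 2.59 is true
  interview rating ≥ 4: 5 ≥ 4 is true
Combine:
[1.1] NOT true = false
[1] false AND false = false
[2.1] NOT false = true
[2.2] NOT true = false
[2] true AND false AND true = false
[3] true AND false = false
[4] false AND false = false
[5] true AND false = false
[6.2] NOT false = true
[6] false AND true = false
[7] false AND false = false
[8] false AND true AND true = false
[root] false OR false OR false OR false OR false OR false OR false OR false = false
Overall: false → rejected

Rejected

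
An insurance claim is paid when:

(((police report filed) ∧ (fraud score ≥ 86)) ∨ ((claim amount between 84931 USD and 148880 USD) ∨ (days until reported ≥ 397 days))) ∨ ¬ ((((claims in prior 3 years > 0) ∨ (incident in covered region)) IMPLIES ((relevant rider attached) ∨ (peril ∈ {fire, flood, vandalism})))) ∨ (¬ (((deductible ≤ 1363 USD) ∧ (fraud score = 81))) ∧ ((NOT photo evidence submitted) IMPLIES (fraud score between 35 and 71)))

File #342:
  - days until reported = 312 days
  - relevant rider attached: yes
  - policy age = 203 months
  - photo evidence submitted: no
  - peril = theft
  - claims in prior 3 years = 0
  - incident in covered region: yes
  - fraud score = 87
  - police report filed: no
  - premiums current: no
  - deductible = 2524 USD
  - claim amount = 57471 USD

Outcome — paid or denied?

Denied

Atomic conditions:
  police report filed: no → false
  fraud score ≥ 86: 87 ≥ 86 is true
  claim amount between 84931 USD and 148880 USD: 57471 in [84931, 148880] is false
  days until reported ≥ 397 days: 312 ≥ 397 is false
  claims in prior 3 years > 0: 0 > 0 is false
  incident in covered region: yes → true
  relevant rider attached: yes → true
  peril ∈ {fire, flood, vandalism}: theft is not in the set → false
  deductible ≤ 1363 USD: 2524 ≤ 1363 is false
  fraud score = 81: 87 == 81 is false
  NOT photo evidence submitted: no → true
  fraud score between 35 and 71: 87 in [35, 71] is false
Combine:
[1.1] false AND true = false
[1.2] false OR false = false
[1] false OR false = false
[2.1.1] false OR true = true
[2.1.2] true OR false = true
[2.1] true → true = true
[2] NOT true = false
[3.1.1] false AND false = false
[3.1] NOT false = true
[3.2] true → false = false
[3] true AND false = false
[root] false OR false OR false = false
Overall: false → denied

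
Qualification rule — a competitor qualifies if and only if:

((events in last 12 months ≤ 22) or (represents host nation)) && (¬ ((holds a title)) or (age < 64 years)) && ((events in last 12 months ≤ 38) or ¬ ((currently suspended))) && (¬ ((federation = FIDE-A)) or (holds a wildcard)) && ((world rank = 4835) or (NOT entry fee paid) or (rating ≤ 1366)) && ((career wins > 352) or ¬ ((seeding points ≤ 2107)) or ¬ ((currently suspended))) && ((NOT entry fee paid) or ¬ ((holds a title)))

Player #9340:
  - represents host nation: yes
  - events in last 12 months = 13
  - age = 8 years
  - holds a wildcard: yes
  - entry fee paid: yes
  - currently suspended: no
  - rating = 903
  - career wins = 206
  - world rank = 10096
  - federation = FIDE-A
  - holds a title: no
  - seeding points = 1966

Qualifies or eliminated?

Atomic conditions:
  events in last 12 months ≤ 22: 13 ≤ 22 is true
  represents host nation: yes → true
  holds a title: no → false
  age < 64 years: 8 < 64 is true
  events in last 12 months ≤ 38: 13 ≤ 38 is true
  currently suspended: no → false
  federation = FIDE-A: FIDE-A == FIDE-A is true
  holds a wildcard: yes → true
  world rank = 4835: 10096 == 4835 is false
  NOT entry fee paid: yes → false
  rating ≤ 1366: 903 ≤ 1366 is true
  career wins > 352: 206 > 352 is false
  seeding points ≤ 2107: 1966 ≤ 2107 is true
Combine:
[1] true OR true = true
[2.1] NOT false = true
[2] true OR true = true
[3.2] NOT false = true
[3] true OR true = true
[4.1] NOT true = false
[4] false OR true = true
[5] false OR false OR true = true
[6.2] NOT true = false
[6.3] NOT false = true
[6] false OR false OR true = true
[7.2] NOT false = true
[7] false OR true = true
[root] true AND true AND true AND true AND true AND true AND true = true
Overall: true → qualifies

Qualifies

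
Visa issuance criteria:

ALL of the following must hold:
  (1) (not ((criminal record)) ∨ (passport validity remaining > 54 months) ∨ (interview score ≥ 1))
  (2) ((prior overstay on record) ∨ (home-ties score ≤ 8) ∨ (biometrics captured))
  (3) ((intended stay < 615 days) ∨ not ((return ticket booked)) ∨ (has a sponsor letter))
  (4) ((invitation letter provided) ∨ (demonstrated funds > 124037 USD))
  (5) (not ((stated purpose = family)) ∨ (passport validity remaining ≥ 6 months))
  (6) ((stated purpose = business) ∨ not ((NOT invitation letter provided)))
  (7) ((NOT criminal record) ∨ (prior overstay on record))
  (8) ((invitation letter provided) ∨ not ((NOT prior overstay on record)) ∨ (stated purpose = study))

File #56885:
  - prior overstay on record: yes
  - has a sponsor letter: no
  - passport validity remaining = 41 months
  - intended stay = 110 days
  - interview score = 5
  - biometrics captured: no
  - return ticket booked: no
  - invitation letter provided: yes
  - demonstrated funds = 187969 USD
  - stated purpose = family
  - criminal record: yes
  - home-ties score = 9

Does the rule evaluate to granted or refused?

Atomic conditions:
  criminal record: yes → true
  passport validity remaining > 54 months: 41 > 54 is false
  interview score ≥ 1: 5 ≥ 1 is true
  prior overstay on record: yes → true
  home-ties score ≤ 8: 9 ≤ 8 is false
  biometrics captured: no → false
  intended stay < 615 days: 110 < 615 is true
  return ticket booked: no → false
  has a sponsor letter: no → false
  invitation letter provided: yes → true
  demonstrated funds > 124037 USD: 187969 > 124037 is true
  stated purpose = family: family == family is true
  passport validity remaining ≥ 6 months: 41 ≥ 6 is true
  stated purpose = business: family == business is false
  NOT invitation letter provided: yes → false
  NOT criminal record: yes → false
  NOT prior overstay on record: yes → false
  stated purpose = study: family == study is false
Combine:
[1.1] NOT true = false
[1] false OR false OR true = true
[2] true OR false OR false = true
[3.2] NOT false = true
[3] true OR true OR false = true
[4] true OR true = true
[5.1] NOT true = false
[5] false OR true = true
[6.2] NOT false = true
[6] false OR true = true
[7] false OR true = true
[8.2] NOT false = true
[8] true OR true OR false = true
[root] true AND true AND true AND true AND true AND true AND true AND true = true
Overall: true → granted

Granted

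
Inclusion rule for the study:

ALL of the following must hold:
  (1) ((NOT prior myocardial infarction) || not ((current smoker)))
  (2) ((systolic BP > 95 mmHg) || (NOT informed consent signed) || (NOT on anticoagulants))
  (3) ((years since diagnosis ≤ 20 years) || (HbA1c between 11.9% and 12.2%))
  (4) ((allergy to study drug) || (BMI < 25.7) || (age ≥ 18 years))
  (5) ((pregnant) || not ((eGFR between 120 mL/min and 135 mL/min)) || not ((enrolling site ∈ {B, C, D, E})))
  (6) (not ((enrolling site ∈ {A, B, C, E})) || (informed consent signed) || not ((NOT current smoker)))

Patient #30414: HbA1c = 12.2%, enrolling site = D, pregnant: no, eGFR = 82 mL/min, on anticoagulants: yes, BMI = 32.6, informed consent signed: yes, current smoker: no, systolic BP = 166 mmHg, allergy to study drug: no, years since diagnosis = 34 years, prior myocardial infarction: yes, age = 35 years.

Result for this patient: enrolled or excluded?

Enrolled

Atomic conditions:
  NOT prior myocardial infarction: yes → false
  current smoker: no → false
  systolic BP > 95 mmHg: 166 > 95 is true
  NOT informed consent signed: yes → false
  NOT on anticoagulants: yes → false
  years since diagnosis ≤ 20 years: 34 ≤ 20 is false
  HbA1c between 11.9% and 12.2%: 12.2 in [11.9, 12.2] is true
  allergy to study drug: no → false
  BMI < 25.7: 32.6 < 25.7 is false
  age ≥ 18 years: 35 ≥ 18 is true
  pregnant: no → false
  eGFR between 120 mL/min and 135 mL/min: 82 in [120, 135] is false
  enrolling site ∈ {B, C, D, E}: D is in the set → true
  enrolling site ∈ {A, B, C, E}: D is not in the set → false
  informed consent signed: yes → true
  NOT current smoker: no → true
Combine:
[1.2] NOT false = true
[1] false OR true = true
[2] true OR false OR false = true
[3] false OR true = true
[4] false OR false OR true = true
[5.2] NOT false = true
[5.3] NOT true = false
[5] false OR true OR false = true
[6.1] NOT false = true
[6.3] NOT true = false
[6] true OR true OR false = true
[root] true AND true AND true AND true AND true AND true = true
Overall: true → enrolled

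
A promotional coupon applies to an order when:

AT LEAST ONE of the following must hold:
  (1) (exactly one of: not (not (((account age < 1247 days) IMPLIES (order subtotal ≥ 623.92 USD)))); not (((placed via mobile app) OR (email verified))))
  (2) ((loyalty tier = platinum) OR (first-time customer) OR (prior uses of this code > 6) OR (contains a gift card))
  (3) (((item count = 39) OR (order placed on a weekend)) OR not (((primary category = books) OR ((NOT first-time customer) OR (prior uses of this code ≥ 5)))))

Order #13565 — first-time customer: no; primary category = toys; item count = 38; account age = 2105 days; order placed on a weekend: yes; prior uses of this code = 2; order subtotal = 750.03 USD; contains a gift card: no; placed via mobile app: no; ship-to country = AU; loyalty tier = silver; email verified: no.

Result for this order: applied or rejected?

Atomic conditions:
  account age < 1247 days: 2105 < 1247 is false
  order subtotal ≥ 623.92 USD: 750.03 ≥ 623.92 is true
  placed via mobile app: no → false
  email verified: no → false
  loyalty tier = platinum: silver == platinum is false
  first-time customer: no → false
  prior uses of this code > 6: 2 > 6 is false
  contains a gift card: no → false
  item count = 39: 38 == 39 is false
  order placed on a weekend: yes → true
  primary category = books: toys == books is false
  NOT first-time customer: no → true
  prior uses of this code ≥ 5: 2 ≥ 5 is false
Combine:
[1.1.1.1] false → true (antecedent false ⇒ implication holds) = true
[1.1.1] NOT true = false
[1.1] NOT false = true
[1.2.1] false OR false = false
[1.2] NOT false = true
[1] exactly-one(true, true) = false
[2] false OR false OR false OR false = false
[3.1] false OR true = true
[3.2.1.2] true OR false = true
[3.2.1] false OR true = true
[3.2] NOT true = false
[3] true OR false = true
[root] false OR false OR true = true
Overall: true → applied

Applied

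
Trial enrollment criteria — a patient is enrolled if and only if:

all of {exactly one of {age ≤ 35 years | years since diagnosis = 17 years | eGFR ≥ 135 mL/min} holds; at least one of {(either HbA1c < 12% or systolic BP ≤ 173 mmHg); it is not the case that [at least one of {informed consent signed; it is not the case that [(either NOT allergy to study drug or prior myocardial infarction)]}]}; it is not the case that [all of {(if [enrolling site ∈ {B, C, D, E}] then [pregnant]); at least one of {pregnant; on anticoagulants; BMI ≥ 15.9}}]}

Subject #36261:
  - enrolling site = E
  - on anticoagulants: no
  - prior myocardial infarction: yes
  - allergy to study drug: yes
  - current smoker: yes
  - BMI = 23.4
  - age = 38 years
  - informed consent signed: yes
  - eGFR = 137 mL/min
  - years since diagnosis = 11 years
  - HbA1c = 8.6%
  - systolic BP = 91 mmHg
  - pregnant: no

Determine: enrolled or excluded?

Enrolled

Atomic conditions:
  age ≤ 35 years: 38 ≤ 35 is false
  years since diagnosis = 17 years: 11 == 17 is false
  eGFR ≥ 135 mL/min: 137 ≥ 135 is true
  HbA1c < 12%: 8.6 < 12 is true
  systolic BP ≤ 173 mmHg: 91 ≤ 173 is true
  informed consent signed: yes → true
  NOT allergy to study drug: yes → false
  prior myocardial infarction: yes → true
  enrolling site ∈ {B, C, D, E}: E is in the set → true
  pregnant: no → false
  on anticoagulants: no → false
  BMI ≥ 15.9: 23.4 ≥ 15.9 is true
Combine:
[1] exactly-one(false, false, true) = true
[2.1] true OR true = true
[2.2.1.2.1] false OR true = true
[2.2.1.2] NOT true = false
[2.2.1] true OR false = true
[2.2] NOT true = false
[2] true OR false = true
[3.1.1] true → false = false
[3.1.2] false OR false OR true = true
[3.1] false AND true = false
[3] NOT false = true
[root] true AND true AND true = true
Overall: true → enrolled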